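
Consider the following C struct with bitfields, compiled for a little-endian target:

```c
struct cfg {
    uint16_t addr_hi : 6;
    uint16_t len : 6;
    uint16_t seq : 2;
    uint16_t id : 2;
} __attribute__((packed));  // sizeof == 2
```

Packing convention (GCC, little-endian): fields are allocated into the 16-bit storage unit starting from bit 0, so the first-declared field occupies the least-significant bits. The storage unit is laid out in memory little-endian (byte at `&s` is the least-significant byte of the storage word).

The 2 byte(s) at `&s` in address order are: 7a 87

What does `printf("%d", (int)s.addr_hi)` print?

[0]=0x7a [1]=0x87 (little-endian) → word 0x877a
addr_hi:6 @ bit 0 → (0x877a>>0)&0x3f = 0x3a  ←
len:6 @ bit 6 → (0x877a>>6)&0x3f = 0x1d
seq:2 @ bit 12 → (0x877a>>12)&0x3 = 0x0
id:2 @ bit 14 → (0x877a>>14)&0x3 = 0x2

58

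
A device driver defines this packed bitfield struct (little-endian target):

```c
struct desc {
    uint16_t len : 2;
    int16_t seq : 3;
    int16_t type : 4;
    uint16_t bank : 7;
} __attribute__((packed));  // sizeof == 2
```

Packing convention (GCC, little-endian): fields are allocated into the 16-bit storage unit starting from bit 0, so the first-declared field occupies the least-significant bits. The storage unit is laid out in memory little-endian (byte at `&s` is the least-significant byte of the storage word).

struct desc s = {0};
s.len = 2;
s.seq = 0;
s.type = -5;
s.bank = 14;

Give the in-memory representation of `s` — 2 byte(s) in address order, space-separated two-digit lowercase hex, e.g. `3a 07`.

len (2b) val=2 bits=0x2 at bit 0: 0x0002
seq (3b) val=0 bits=0x0 at bit 2: 0x0002
type (4b) val=-5 bits=0xb at bit 5: 0x0162
bank (7b) val=14 bits=0xe at bit 9: 0x1d62
word = 0x1d62 → little-endian bytes:
  [0]=0x62  [1]=0x1d

62 1d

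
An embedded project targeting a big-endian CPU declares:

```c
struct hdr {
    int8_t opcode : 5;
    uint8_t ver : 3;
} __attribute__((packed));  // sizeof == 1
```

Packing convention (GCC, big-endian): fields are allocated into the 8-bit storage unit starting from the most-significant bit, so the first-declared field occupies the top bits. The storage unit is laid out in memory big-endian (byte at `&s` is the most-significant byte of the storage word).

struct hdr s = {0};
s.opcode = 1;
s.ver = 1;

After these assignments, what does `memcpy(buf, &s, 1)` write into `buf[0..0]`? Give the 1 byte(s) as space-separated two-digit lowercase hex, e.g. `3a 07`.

09

opcode:5 = 1 → 0x1 << 3 → word 0x08
ver:3 = 1 → 0x1 << 0 → word 0x09
word = 0x09 → big-endian bytes:
  [0]=0x09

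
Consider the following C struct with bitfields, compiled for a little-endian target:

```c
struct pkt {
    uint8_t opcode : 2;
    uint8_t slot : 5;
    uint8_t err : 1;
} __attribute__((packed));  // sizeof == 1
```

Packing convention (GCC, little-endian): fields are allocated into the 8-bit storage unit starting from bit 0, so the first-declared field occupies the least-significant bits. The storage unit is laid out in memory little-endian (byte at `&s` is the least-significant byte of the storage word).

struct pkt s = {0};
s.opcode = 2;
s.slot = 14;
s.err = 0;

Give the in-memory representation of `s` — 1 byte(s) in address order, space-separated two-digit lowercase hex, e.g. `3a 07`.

3a

opcode (2b) val=2 bits=0x2 at bit 0: 0x02
slot (5b) val=14 bits=0xe at bit 2: 0x3a
err (1b) val=0 bits=0x0 at bit 7: 0x3a
word = 0x3a → little-endian bytes:
  [0]=0x3a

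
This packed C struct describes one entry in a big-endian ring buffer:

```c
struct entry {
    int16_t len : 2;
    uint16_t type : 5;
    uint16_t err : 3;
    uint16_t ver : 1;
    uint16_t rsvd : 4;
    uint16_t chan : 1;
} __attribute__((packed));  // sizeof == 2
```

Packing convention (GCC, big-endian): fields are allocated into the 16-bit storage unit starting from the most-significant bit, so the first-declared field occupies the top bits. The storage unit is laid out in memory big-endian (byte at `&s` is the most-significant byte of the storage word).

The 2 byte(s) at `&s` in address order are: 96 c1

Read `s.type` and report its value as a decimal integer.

[0]=0x96 [1]=0xc1 (big-endian) → word 0x96c1
len [14+:2] = (word>>14) & 0x3 = 2
type [9+:5] = (word>>9) & 0x1f = 11  ←
err [6+:3] = (word>>6) & 0x7 = 3
ver [5+:1] = (word>>5) & 0x1 = 0
rsvd [1+:4] = (word>>1) & 0xf = 0
chan [0+:1] = (word>>0) & 0x1 = 1

11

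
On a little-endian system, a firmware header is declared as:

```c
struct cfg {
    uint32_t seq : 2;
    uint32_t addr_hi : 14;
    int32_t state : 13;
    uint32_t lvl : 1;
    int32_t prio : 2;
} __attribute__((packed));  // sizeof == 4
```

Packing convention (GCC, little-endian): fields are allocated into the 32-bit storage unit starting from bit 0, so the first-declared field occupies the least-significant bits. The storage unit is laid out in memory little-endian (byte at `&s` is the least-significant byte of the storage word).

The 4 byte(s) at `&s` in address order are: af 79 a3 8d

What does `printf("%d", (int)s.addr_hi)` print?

7787

[0]=0xaf [1]=0x79 [2]=0xa3 [3]=0x8d (little-endian) → word 0x8da379af
seq:2 @ bit 0 → (0x8da379af>>0)&0x3 = 0x3
addr_hi:14 @ bit 2 → (0x8da379af>>2)&0x3fff = 0x1e6b  ←
state:13 @ bit 16 → (0x8da379af>>16)&0x1fff = 0xda3
lvl:1 @ bit 29 → (0x8da379af>>29)&0x1 = 0x0
prio:2 @ bit 30 → (0x8da379af>>30)&0x3 = 0x2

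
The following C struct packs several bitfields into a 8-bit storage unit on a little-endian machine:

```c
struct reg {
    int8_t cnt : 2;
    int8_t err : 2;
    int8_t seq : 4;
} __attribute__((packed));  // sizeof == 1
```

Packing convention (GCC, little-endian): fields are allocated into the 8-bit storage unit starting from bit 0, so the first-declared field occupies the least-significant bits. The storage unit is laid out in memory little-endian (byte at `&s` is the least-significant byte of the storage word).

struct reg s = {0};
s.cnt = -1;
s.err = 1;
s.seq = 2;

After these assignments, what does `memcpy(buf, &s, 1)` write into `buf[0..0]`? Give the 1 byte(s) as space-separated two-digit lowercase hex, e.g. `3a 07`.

27

cnt (2b) val=-1 bits=0x3 at bit 0: 0x03
err (2b) val=1 bits=0x1 at bit 2: 0x07
seq (4b) val=2 bits=0x2 at bit 4: 0x27
word = 0x27 → little-endian bytes:
  [0]=0x27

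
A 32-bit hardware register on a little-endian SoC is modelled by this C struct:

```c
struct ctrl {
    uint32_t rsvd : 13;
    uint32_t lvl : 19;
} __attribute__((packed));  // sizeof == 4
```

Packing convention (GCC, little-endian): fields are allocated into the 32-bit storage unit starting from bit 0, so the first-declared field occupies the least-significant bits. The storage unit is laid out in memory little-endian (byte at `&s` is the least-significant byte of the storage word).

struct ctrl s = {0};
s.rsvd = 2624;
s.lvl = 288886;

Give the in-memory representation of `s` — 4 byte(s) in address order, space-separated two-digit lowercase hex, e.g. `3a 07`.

rsvd:13 = 2624 → 0xa40 << 0 → word 0x00000a40
lvl:19 = 288886 → 0x46876 << 13 → word 0x8d0eca40
word = 0x8d0eca40 → little-endian bytes:
  [0]=0x40  [1]=0xca  [2]=0x0e  [3]=0x8d

40 ca 0e 8d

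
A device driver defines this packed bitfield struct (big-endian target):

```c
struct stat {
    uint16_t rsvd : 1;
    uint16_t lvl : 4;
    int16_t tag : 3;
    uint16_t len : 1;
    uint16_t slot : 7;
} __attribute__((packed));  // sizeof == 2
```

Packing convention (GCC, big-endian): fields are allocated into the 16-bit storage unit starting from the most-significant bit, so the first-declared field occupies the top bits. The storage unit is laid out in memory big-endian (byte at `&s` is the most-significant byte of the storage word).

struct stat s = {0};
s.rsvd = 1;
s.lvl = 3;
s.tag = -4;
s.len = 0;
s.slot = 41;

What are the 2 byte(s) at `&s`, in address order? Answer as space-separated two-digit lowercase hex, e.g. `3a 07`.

rsvd (1b) val=1 bits=0x1 at bit 15: 0x8000
lvl (4b) val=3 bits=0x3 at bit 11: 0x9800
tag (3b) val=-4 bits=0x4 at bit 8: 0x9c00
len (1b) val=0 bits=0x0 at bit 7: 0x9c00
slot (7b) val=41 bits=0x29 at bit 0: 0x9c29
word = 0x9c29 → big-endian bytes:
  [0]=0x9c  [1]=0x29

9c 29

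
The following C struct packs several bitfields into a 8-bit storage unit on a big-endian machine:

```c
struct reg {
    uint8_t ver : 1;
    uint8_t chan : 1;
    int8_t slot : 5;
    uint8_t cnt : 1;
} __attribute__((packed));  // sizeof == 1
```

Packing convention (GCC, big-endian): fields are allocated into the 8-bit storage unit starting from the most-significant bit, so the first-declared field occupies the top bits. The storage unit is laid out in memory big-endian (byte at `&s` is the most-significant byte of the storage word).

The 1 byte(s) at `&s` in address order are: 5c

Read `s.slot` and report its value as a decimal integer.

14

[0]=0x5c (big-endian) → word 0x5c
ver [7+:1] = (word>>7) & 0x1 = 0
chan [6+:1] = (word>>6) & 0x1 = 1
slot [1+:5] = (word>>1) & 0x1f = 14  ←
cnt [0+:1] = (word>>0) & 0x1 = 0
slot signed 5b, MSB=0: value = 14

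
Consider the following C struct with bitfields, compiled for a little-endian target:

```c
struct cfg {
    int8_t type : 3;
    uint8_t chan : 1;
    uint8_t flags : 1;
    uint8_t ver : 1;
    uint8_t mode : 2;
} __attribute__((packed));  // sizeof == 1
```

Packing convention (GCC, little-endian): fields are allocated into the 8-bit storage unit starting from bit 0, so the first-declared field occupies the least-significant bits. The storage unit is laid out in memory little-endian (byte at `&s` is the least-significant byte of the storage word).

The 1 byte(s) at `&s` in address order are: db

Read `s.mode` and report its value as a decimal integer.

[0]=0xdb (little-endian) → word 0xdb
type:3 @ bit 0 → (0xdb>>0)&0x7 = 0x3
chan:1 @ bit 3 → (0xdb>>3)&0x1 = 0x1
flags:1 @ bit 4 → (0xdb>>4)&0x1 = 0x1
ver:1 @ bit 5 → (0xdb>>5)&0x1 = 0x0
mode:2 @ bit 6 → (0xdb>>6)&0x3 = 0x3  ←

3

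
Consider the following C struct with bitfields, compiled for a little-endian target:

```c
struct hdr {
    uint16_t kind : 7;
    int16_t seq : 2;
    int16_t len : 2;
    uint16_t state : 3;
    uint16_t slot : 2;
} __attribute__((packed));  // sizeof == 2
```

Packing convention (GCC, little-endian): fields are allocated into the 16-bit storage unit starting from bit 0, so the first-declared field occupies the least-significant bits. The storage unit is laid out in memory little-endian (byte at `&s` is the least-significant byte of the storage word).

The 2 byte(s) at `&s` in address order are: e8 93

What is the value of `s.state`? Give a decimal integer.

2

[0]=0xe8 [1]=0x93 (little-endian) → word 0x93e8
kind [0+:7] = (word>>0) & 0x7f = 104
seq [7+:2] = (word>>7) & 0x3 = 3
len [9+:2] = (word>>9) & 0x3 = 1
state [11+:3] = (word>>11) & 0x7 = 2  ←
slot [14+:2] = (word>>14) & 0x3 = 2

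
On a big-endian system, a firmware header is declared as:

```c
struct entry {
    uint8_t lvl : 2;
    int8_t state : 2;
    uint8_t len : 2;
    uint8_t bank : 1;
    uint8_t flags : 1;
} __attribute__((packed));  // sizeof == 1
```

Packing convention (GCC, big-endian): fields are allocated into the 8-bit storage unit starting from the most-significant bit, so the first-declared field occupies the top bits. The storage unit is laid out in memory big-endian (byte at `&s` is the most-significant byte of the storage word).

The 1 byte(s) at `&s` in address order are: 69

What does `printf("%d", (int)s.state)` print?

[0]=0x69 (big-endian) → word 0x69
lvl [6+:2] = (word>>6) & 0x3 = 1
state [4+:2] = (word>>4) & 0x3 = 2  ←
len [2+:2] = (word>>2) & 0x3 = 2
bank [1+:1] = (word>>1) & 0x1 = 0
flags [0+:1] = (word>>0) & 0x1 = 1
state signed 2b, MSB=1: 2 - 4 = -2

-2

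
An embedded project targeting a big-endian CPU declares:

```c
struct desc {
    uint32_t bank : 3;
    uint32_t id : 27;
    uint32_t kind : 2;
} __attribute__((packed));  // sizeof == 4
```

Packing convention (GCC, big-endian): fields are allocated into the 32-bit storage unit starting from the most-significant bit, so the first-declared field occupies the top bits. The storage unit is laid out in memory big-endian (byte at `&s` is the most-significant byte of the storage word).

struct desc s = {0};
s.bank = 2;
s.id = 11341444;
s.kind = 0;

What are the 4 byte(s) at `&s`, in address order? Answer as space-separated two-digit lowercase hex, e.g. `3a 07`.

bank:3 = 2 → 0x2 << 29 → word 0x40000000
id:27 = 11341444 → 0xad0e84 << 2 → word 0x42b43a10
kind:2 = 0 → 0x0 << 0 → word 0x42b43a10
word = 0x42b43a10 → big-endian bytes:
  [0]=0x42  [1]=0xb4  [2]=0x3a  [3]=0x10

42 b4 3a 10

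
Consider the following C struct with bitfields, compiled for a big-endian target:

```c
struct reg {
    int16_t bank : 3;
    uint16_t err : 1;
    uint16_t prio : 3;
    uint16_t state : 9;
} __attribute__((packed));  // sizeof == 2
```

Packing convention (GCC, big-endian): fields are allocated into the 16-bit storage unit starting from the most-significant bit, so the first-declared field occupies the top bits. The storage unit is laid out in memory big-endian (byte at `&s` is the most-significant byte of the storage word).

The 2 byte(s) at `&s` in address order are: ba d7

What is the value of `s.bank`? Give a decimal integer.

-3

[0]=0xba [1]=0xd7 (big-endian) → word 0xbad7
bank [13+:3] = (word>>13) & 0x7 = 5  ←
err [12+:1] = (word>>12) & 0x1 = 1
prio [9+:3] = (word>>9) & 0x7 = 5
state [0+:9] = (word>>0) & 0x1ff = 215
bank signed 3b, MSB=1: 5 - 8 = -3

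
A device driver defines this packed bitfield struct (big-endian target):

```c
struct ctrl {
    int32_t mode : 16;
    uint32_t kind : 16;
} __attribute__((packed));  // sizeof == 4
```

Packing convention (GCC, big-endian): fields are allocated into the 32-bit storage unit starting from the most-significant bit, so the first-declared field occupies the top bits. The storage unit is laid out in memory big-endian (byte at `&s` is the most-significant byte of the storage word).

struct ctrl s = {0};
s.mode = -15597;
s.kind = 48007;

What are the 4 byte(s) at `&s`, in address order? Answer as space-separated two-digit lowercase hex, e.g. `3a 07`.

c3 13 bb 87

mode (16b) val=-15597 bits=0xc313 at bit 16: 0xc3130000
kind (16b) val=48007 bits=0xbb87 at bit 0: 0xc313bb87
word = 0xc313bb87 → big-endian bytes:
  [0]=0xc3  [1]=0x13  [2]=0xbb  [3]=0x87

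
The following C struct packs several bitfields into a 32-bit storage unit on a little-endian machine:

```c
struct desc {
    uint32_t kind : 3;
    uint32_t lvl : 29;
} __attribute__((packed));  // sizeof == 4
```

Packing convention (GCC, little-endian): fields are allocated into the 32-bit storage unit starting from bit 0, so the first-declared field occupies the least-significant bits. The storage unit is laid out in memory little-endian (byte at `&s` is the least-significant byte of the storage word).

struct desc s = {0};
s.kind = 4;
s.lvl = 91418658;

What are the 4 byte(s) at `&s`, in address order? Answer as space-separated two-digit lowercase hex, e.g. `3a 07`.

14 81 97 2b

kind:3 = 4 → 0x4 << 0 → word 0x00000004
lvl:29 = 91418658 → 0x572f022 << 3 → word 0x2b978114
word = 0x2b978114 → little-endian bytes:
  [0]=0x14  [1]=0x81  [2]=0x97  [3]=0x2b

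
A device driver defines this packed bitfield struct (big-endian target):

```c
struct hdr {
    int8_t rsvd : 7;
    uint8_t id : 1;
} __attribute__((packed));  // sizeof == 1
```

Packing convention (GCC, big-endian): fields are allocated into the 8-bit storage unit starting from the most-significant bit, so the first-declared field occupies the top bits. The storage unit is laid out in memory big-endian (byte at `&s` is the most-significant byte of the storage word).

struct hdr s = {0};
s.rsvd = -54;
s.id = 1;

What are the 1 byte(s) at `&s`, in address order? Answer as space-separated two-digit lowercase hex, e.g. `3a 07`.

[1+:7] rsvd=-54 & 0x7f = 0x4a; word=0x94
[0+:1] id=1 & 0x1 = 0x1; word=0x95
word = 0x95 → big-endian bytes:
  [0]=0x95

95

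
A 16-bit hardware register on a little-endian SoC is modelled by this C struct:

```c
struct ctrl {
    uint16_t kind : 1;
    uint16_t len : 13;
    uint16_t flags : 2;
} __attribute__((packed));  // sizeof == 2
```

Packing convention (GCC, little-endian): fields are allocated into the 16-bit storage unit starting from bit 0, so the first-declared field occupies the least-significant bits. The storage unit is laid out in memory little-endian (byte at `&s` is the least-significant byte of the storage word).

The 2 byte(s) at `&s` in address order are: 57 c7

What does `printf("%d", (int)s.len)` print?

[0]=0x57 [1]=0xc7 (little-endian) → word 0xc757
kind:1 @ bit 0 → (0xc757>>0)&0x1 = 0x1
len:13 @ bit 1 → (0xc757>>1)&0x1fff = 0x3ab  ←
flags:2 @ bit 14 → (0xc757>>14)&0x3 = 0x3

939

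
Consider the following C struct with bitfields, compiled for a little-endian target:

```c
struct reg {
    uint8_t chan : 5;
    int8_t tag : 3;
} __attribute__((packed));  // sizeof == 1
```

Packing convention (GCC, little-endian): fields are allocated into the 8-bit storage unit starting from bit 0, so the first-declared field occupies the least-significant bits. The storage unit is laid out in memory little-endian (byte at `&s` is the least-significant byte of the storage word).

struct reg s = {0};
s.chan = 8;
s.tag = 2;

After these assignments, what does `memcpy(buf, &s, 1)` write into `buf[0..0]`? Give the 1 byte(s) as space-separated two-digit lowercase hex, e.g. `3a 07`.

chan:5 = 8 → 0x8 << 0 → word 0x08
tag:3 = 2 → 0x2 << 5 → word 0x48
word = 0x48 → little-endian bytes:
  [0]=0x48

48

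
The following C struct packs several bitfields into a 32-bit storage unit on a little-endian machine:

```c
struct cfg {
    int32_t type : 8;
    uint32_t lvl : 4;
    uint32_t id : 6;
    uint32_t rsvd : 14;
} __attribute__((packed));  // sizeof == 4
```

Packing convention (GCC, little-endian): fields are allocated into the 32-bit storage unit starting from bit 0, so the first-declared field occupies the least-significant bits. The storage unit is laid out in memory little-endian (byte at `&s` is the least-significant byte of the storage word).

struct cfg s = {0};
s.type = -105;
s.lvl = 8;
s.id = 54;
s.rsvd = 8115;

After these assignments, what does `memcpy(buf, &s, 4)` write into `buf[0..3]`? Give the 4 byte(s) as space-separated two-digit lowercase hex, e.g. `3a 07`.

97 68 cf 7e

type:8 = -105 → 0x97 << 0 → word 0x00000097
lvl:4 = 8 → 0x8 << 8 → word 0x00000897
id:6 = 54 → 0x36 << 12 → word 0x00036897
rsvd:14 = 8115 → 0x1fb3 << 18 → word 0x7ecf6897
word = 0x7ecf6897 → little-endian bytes:
  [0]=0x97  [1]=0x68  [2]=0xcf  [3]=0x7e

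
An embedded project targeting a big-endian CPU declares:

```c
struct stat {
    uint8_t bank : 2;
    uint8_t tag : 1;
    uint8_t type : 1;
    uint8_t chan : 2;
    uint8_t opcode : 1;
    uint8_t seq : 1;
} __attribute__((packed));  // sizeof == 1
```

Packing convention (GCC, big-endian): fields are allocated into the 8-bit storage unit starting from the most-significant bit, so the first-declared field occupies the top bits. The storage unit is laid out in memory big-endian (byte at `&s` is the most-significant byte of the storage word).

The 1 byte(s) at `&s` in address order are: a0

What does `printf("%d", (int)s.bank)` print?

[0]=0xa0 (big-endian) → word 0xa0
bank [6+:2] = (word>>6) & 0x3 = 2  ←
tag [5+:1] = (word>>5) & 0x1 = 1
type [4+:1] = (word>>4) & 0x1 = 0
chan [2+:2] = (word>>2) & 0x3 = 0
opcode [1+:1] = (word>>1) & 0x1 = 0
seq [0+:1] = (word>>0) & 0x1 = 0

2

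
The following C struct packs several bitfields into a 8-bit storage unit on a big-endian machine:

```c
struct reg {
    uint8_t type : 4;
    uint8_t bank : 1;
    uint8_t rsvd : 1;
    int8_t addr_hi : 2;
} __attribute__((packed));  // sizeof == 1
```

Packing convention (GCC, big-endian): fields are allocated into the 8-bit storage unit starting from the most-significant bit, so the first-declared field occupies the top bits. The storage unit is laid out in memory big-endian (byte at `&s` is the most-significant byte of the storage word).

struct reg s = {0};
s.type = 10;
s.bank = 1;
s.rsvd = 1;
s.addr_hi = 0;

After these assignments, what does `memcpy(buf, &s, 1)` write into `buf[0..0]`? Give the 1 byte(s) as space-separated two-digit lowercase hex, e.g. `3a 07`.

[4+:4] type=10 & 0xf = 0xa; word=0xa0
[3+:1] bank=1 & 0x1 = 0x1; word=0xa8
[2+:1] rsvd=1 & 0x1 = 0x1; word=0xac
[0+:2] addr_hi=0 & 0x3 = 0x0; word=0xac
word = 0xac → big-endian bytes:
  [0]=0xac

ac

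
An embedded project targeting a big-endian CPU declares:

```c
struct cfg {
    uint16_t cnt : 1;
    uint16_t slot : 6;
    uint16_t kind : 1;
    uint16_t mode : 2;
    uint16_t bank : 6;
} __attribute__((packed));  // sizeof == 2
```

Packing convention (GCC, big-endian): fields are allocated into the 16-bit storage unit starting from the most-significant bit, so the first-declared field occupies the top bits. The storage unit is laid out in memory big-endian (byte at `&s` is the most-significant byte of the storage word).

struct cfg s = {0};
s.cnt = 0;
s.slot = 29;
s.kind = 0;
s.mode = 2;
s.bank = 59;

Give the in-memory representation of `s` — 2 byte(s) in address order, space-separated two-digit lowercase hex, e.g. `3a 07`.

3a bb

cnt:1 = 0 → 0x0 << 15 → word 0x0000
slot:6 = 29 → 0x1d << 9 → word 0x3a00
kind:1 = 0 → 0x0 << 8 → word 0x3a00
mode:2 = 2 → 0x2 << 6 → word 0x3a80
bank:6 = 59 → 0x3b << 0 → word 0x3abb
word = 0x3abb → big-endian bytes:
  [0]=0x3a  [1]=0xbb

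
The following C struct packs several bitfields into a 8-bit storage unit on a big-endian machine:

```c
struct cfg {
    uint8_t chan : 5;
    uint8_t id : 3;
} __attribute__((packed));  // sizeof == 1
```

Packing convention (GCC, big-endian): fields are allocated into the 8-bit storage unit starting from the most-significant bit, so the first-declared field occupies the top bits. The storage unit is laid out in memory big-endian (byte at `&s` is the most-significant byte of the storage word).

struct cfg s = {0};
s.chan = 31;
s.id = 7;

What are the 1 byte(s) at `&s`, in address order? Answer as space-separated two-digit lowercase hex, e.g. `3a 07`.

ff

chan (5b) val=31 bits=0x1f at bit 3: 0xf8
id (3b) val=7 bits=0x7 at bit 0: 0xff
word = 0xff → big-endian bytes:
  [0]=0xff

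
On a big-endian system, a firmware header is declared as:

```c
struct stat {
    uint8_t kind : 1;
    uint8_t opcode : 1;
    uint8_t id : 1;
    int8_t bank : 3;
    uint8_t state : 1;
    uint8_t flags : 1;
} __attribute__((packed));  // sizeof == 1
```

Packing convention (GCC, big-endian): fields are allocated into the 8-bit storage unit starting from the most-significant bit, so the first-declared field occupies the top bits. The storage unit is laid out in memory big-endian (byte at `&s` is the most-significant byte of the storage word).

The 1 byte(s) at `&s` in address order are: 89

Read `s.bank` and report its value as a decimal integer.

2

[0]=0x89 (big-endian) → word 0x89
kind:1 @ bit 7 → (0x89>>7)&0x1 = 0x1
opcode:1 @ bit 6 → (0x89>>6)&0x1 = 0x0
id:1 @ bit 5 → (0x89>>5)&0x1 = 0x0
bank:3 @ bit 2 → (0x89>>2)&0x7 = 0x2  ←
state:1 @ bit 1 → (0x89>>1)&0x1 = 0x0
flags:1 @ bit 0 → (0x89>>0)&0x1 = 0x1
bank signed 3b, MSB=0: value = 2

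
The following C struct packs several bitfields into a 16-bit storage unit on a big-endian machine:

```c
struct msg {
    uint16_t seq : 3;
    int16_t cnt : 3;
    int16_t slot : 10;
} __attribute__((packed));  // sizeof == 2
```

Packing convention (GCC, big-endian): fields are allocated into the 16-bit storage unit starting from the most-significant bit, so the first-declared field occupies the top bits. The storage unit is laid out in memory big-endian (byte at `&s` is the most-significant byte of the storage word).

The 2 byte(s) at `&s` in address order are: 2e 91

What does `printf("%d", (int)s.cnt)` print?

[0]=0x2e [1]=0x91 (big-endian) → word 0x2e91
seq [13+:3] = (word>>13) & 0x7 = 1
cnt [10+:3] = (word>>10) & 0x7 = 3  ←
slot [0+:10] = (word>>0) & 0x3ff = 657
cnt signed 3b, MSB=0: value = 3

3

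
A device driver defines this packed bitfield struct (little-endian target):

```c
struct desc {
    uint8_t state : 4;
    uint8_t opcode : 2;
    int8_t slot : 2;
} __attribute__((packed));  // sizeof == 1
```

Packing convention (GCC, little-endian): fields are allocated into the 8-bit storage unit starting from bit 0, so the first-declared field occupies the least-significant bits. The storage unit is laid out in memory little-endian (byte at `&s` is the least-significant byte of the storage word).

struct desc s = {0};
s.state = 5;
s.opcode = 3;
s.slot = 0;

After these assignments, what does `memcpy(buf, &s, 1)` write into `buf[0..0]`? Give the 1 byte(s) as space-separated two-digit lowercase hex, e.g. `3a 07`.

35

[0+:4] state=5 & 0xf = 0x5; word=0x05
[4+:2] opcode=3 & 0x3 = 0x3; word=0x35
[6+:2] slot=0 & 0x3 = 0x0; word=0x35
word = 0x35 → little-endian bytes:
  [0]=0x35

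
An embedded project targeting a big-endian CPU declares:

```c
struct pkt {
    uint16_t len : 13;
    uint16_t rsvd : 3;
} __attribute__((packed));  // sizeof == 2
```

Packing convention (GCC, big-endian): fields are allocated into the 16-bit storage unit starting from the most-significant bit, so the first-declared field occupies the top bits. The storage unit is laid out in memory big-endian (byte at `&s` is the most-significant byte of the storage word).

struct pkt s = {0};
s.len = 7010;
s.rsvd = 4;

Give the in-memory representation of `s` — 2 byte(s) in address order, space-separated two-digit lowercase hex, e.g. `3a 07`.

db 14

[3+:13] len=7010 & 0x1fff = 0x1b62; word=0xdb10
[0+:3] rsvd=4 & 0x7 = 0x4; word=0xdb14
word = 0xdb14 → big-endian bytes:
  [0]=0xdb  [1]=0x14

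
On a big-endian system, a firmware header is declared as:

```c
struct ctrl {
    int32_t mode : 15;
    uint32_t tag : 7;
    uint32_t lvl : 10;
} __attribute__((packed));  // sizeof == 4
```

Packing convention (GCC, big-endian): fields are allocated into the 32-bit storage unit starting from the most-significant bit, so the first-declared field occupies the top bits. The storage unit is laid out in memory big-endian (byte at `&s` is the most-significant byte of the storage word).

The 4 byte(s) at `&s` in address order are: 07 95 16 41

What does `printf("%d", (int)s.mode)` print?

[0]=0x07 [1]=0x95 [2]=0x16 [3]=0x41 (big-endian) → word 0x07951641
mode:15 @ bit 17 → (0x07951641>>17)&0x7fff = 0x3ca  ←
tag:7 @ bit 10 → (0x07951641>>10)&0x7f = 0x45
lvl:10 @ bit 0 → (0x07951641>>0)&0x3ff = 0x241
mode signed 15b, MSB=0: value = 970

970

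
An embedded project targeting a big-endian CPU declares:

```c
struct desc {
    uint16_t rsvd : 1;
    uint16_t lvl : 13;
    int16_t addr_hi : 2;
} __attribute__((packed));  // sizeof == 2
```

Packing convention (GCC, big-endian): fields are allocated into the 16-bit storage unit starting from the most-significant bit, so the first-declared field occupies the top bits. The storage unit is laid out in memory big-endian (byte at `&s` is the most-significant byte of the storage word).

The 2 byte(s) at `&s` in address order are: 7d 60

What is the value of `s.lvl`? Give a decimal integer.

8024

[0]=0x7d [1]=0x60 (big-endian) → word 0x7d60
rsvd:1 @ bit 15 → (0x7d60>>15)&0x1 = 0x0
lvl:13 @ bit 2 → (0x7d60>>2)&0x1fff = 0x1f58  ←
addr_hi:2 @ bit 0 → (0x7d60>>0)&0x3 = 0x0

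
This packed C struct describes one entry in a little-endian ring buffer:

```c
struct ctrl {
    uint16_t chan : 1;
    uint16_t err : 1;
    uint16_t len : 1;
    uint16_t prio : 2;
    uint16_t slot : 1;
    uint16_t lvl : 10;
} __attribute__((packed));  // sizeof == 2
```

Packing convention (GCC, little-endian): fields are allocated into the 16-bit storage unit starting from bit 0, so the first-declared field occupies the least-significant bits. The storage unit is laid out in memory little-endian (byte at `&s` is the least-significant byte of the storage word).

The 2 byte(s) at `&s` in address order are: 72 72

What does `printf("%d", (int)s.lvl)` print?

[0]=0x72 [1]=0x72 (little-endian) → word 0x7272
chan:1 @ bit 0 → (0x7272>>0)&0x1 = 0x0
err:1 @ bit 1 → (0x7272>>1)&0x1 = 0x1
len:1 @ bit 2 → (0x7272>>2)&0x1 = 0x0
prio:2 @ bit 3 → (0x7272>>3)&0x3 = 0x2
slot:1 @ bit 5 → (0x7272>>5)&0x1 = 0x1
lvl:10 @ bit 6 → (0x7272>>6)&0x3ff = 0x1c9  ←

457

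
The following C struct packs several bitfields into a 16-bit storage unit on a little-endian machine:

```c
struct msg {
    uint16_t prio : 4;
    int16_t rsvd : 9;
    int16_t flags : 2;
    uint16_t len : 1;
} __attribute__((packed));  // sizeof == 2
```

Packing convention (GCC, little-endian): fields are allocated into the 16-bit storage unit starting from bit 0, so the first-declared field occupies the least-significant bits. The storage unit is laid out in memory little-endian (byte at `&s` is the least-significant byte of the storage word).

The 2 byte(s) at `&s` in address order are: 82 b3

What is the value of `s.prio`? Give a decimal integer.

[0]=0x82 [1]=0xb3 (little-endian) → word 0xb382
prio:4 @ bit 0 → (0xb382>>0)&0xf = 0x2  ←
rsvd:9 @ bit 4 → (0xb382>>4)&0x1ff = 0x138
flags:2 @ bit 13 → (0xb382>>13)&0x3 = 0x1
len:1 @ bit 15 → (0xb382>>15)&0x1 = 0x1

2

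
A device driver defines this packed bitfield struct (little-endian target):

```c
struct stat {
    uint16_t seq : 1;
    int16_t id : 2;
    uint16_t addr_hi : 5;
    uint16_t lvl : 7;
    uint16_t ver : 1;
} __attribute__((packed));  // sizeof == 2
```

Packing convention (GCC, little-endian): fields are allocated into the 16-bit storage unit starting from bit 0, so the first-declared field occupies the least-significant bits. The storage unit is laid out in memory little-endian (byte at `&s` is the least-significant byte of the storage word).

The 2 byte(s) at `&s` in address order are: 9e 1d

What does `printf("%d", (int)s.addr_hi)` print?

[0]=0x9e [1]=0x1d (little-endian) → word 0x1d9e
seq:1 @ bit 0 → (0x1d9e>>0)&0x1 = 0x0
id:2 @ bit 1 → (0x1d9e>>1)&0x3 = 0x3
addr_hi:5 @ bit 3 → (0x1d9e>>3)&0x1f = 0x13  ←
lvl:7 @ bit 8 → (0x1d9e>>8)&0x7f = 0x1d
ver:1 @ bit 15 → (0x1d9e>>15)&0x1 = 0x0

19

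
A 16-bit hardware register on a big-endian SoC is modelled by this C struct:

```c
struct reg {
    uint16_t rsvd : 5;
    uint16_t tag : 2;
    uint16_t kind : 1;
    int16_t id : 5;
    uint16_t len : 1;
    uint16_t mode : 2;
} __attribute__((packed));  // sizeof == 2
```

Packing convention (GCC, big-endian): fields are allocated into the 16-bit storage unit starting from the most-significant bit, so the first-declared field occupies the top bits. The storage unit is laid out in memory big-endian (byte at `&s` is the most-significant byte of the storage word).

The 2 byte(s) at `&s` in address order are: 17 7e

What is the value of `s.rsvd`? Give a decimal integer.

[0]=0x17 [1]=0x7e (big-endian) → word 0x177e
rsvd [11+:5] = (word>>11) & 0x1f = 2  ←
tag [9+:2] = (word>>9) & 0x3 = 3
kind [8+:1] = (word>>8) & 0x1 = 1
id [3+:5] = (word>>3) & 0x1f = 15
len [2+:1] = (word>>2) & 0x1 = 1
mode [0+:2] = (word>>0) & 0x3 = 2

2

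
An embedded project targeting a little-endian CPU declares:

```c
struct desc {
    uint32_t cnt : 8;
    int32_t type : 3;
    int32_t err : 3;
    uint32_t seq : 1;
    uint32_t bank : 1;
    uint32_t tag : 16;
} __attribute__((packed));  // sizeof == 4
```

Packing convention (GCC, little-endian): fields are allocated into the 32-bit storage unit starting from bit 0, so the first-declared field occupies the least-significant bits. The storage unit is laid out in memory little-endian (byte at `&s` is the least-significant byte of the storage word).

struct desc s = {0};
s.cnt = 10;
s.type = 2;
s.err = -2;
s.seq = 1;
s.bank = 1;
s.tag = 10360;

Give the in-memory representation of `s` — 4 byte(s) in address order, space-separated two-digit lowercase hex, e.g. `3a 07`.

0a f2 78 28

cnt:8 = 10 → 0xa << 0 → word 0x0000000a
type:3 = 2 → 0x2 << 8 → word 0x0000020a
err:3 = -2 → 0x6 << 11 → word 0x0000320a
seq:1 = 1 → 0x1 << 14 → word 0x0000720a
bank:1 = 1 → 0x1 << 15 → word 0x0000f20a
tag:16 = 10360 → 0x2878 << 16 → word 0x2878f20a
word = 0x2878f20a → little-endian bytes:
  [0]=0x0a  [1]=0xf2  [2]=0x78  [3]=0x28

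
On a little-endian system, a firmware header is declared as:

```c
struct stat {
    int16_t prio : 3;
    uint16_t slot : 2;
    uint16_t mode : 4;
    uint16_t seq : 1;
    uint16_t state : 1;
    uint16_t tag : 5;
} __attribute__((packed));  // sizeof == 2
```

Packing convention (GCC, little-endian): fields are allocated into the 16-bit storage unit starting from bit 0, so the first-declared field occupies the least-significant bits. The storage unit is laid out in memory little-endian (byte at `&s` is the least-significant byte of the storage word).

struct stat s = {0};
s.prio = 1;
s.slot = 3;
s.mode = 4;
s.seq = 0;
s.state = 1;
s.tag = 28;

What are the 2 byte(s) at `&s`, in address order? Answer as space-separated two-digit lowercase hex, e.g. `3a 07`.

99 e4

prio (3b) val=1 bits=0x1 at bit 0: 0x0001
slot (2b) val=3 bits=0x3 at bit 3: 0x0019
mode (4b) val=4 bits=0x4 at bit 5: 0x0099
seq (1b) val=0 bits=0x0 at bit 9: 0x0099
state (1b) val=1 bits=0x1 at bit 10: 0x0499
tag (5b) val=28 bits=0x1c at bit 11: 0xe499
word = 0xe499 → little-endian bytes:
  [0]=0x99  [1]=0xe4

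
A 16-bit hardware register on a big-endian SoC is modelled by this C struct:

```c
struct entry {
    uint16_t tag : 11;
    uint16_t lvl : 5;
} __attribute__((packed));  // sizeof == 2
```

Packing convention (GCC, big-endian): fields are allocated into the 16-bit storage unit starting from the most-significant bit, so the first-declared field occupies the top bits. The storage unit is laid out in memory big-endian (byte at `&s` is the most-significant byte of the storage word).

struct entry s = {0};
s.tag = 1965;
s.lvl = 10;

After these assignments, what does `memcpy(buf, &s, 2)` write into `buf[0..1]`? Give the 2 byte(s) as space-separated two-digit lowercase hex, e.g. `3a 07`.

[5+:11] tag=1965 & 0x7ff = 0x7ad; word=0xf5a0
[0+:5] lvl=10 & 0x1f = 0xa; word=0xf5aa
word = 0xf5aa → big-endian bytes:
  [0]=0xf5  [1]=0xaa

f5 aa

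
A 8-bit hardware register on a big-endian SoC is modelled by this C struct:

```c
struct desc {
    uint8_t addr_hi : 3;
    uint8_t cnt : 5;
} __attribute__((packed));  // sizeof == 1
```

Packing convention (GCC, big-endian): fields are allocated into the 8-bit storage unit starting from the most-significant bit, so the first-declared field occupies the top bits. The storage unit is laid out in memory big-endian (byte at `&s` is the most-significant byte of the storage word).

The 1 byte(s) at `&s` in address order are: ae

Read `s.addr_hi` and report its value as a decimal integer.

[0]=0xae (big-endian) → word 0xae
addr_hi [5+:3] = (word>>5) & 0x7 = 5  ←
cnt [0+:5] = (word>>0) & 0x1f = 14

5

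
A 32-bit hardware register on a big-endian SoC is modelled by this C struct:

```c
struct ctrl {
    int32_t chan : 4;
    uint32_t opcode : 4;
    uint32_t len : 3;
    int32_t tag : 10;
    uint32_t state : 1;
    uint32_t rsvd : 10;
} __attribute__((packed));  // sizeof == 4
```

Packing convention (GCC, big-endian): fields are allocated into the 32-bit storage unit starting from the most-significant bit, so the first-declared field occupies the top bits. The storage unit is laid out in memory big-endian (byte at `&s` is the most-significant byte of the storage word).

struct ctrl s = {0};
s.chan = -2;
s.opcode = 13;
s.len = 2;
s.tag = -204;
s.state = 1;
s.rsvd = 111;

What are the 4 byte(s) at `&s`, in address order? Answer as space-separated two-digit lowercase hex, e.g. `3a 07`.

ed 59 a4 6f

chan:4 = -2 → 0xe << 28 → word 0xe0000000
opcode:4 = 13 → 0xd << 24 → word 0xed000000
len:3 = 2 → 0x2 << 21 → word 0xed400000
tag:10 = -204 → 0x334 << 11 → word 0xed59a000
state:1 = 1 → 0x1 << 10 → word 0xed59a400
rsvd:10 = 111 → 0x6f << 0 → word 0xed59a46f
word = 0xed59a46f → big-endian bytes:
  [0]=0xed  [1]=0x59  [2]=0xa4  [3]=0x6f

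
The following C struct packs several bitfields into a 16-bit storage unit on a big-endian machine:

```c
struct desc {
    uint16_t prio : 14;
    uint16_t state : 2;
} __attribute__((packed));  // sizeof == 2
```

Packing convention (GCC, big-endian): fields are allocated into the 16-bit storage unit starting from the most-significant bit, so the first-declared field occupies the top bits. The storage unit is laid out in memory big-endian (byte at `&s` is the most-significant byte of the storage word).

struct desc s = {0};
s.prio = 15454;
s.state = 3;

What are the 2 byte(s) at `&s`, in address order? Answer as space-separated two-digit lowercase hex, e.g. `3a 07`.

prio (14b) val=15454 bits=0x3c5e at bit 2: 0xf178
state (2b) val=3 bits=0x3 at bit 0: 0xf17b
word = 0xf17b → big-endian bytes:
  [0]=0xf1  [1]=0x7b

f1 7b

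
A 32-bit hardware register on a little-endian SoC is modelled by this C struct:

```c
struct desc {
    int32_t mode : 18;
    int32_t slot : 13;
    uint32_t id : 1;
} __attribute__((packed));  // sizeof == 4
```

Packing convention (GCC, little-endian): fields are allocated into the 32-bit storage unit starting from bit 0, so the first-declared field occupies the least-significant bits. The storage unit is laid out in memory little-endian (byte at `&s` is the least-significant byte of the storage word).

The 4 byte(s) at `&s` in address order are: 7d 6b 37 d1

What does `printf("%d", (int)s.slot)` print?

[0]=0x7d [1]=0x6b [2]=0x37 [3]=0xd1 (little-endian) → word 0xd1376b7d
mode [0+:18] = (word>>0) & 0x3ffff = 224125
slot [18+:13] = (word>>18) & 0x1fff = 5197  ←
id [31+:1] = (word>>31) & 0x1 = 1
slot signed 13b, MSB=1: 5197 - 8192 = -2995

-2995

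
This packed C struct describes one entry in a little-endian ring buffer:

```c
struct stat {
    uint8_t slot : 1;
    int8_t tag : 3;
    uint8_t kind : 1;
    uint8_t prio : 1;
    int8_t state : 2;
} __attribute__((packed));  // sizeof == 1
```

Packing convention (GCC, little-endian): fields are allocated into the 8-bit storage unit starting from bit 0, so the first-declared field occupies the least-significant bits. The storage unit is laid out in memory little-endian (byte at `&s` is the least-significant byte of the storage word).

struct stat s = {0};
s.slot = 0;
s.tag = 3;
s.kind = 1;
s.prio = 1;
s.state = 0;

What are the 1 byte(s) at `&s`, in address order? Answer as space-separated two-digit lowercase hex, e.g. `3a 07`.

slot (1b) val=0 bits=0x0 at bit 0: 0x00
tag (3b) val=3 bits=0x3 at bit 1: 0x06
kind (1b) val=1 bits=0x1 at bit 4: 0x16
prio (1b) val=1 bits=0x1 at bit 5: 0x36
state (2b) val=0 bits=0x0 at bit 6: 0x36
word = 0x36 → little-endian bytes:
  [0]=0x36

36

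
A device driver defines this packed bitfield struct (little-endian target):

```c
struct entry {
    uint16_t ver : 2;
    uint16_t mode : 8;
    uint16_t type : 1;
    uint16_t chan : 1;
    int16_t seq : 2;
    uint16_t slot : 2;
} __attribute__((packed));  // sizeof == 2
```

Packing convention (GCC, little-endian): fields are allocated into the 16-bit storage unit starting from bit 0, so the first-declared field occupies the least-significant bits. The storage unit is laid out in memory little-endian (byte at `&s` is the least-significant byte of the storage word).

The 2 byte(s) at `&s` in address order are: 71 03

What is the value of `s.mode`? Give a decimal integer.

220

[0]=0x71 [1]=0x03 (little-endian) → word 0x0371
ver [0+:2] = (word>>0) & 0x3 = 1
mode [2+:8] = (word>>2) & 0xff = 220  ←
type [10+:1] = (word>>10) & 0x1 = 0
chan [11+:1] = (word>>11) & 0x1 = 0
seq [12+:2] = (word>>12) & 0x3 = 0
slot [14+:2] = (word>>14) & 0x3 = 0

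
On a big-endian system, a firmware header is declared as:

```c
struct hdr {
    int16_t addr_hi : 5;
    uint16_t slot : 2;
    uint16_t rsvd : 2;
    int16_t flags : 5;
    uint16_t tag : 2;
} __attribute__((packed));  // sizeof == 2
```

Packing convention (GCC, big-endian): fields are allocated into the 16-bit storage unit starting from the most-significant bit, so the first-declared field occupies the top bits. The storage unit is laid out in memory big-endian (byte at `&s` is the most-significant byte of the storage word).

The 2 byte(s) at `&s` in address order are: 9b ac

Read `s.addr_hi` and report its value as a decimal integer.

[0]=0x9b [1]=0xac (big-endian) → word 0x9bac
addr_hi:5 @ bit 11 → (0x9bac>>11)&0x1f = 0x13  ←
slot:2 @ bit 9 → (0x9bac>>9)&0x3 = 0x1
rsvd:2 @ bit 7 → (0x9bac>>7)&0x3 = 0x3
flags:5 @ bit 2 → (0x9bac>>2)&0x1f = 0xb
tag:2 @ bit 0 → (0x9bac>>0)&0x3 = 0x0
addr_hi signed 5b, MSB=1: 19 - 32 = -13

-13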